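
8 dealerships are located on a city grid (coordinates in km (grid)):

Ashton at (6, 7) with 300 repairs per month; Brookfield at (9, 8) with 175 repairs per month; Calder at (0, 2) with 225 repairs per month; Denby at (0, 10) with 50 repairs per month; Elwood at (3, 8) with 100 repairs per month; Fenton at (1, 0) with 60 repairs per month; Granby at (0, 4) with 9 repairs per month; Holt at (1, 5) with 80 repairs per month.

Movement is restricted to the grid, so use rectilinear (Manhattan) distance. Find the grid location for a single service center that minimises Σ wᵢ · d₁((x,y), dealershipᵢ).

Manhattan distance separates: Σwᵢ(|x−xᵢ|+|y−yᵢ|) = Σwᵢ|x−xᵢ| + Σwᵢ|y−yᵢ|, so x and y are optimised independently as 1-D weighted medians.
Total weight W = 999; half = 499.5.
x-coordinate, sorted with cumulative weight:
  x=0 (Calder, w=225) cum 225
  x=0 (Denby, w=50) cum 275
  x=0 (Granby, w=9) cum 284
  x=1 (Fenton, w=60) cum 344
  x=1 (Holt, w=80) cum 424
  x=3 (Elwood, w=100) cum 524  ← median
  x=6 (Ashton, w=300) cum 824
  x=9 (Brookfield, w=175) cum 999
⇒ x* = 3
y-coordinate, sorted with cumulative weight:
  y=0 (Fenton, w=60) cum 60
  y=2 (Calder, w=225) cum 285
  y=4 (Granby, w=9) cum 294
  y=5 (Holt, w=80) cum 374
  y=7 (Ashton, w=300) cum 674  ← median
  y=8 (Brookfield, w=175) cum 849
  y=8 (Elwood, w=100) cum 949
  y=10 (Denby, w=50) cum 999
⇒ y* = 7

(3, 7)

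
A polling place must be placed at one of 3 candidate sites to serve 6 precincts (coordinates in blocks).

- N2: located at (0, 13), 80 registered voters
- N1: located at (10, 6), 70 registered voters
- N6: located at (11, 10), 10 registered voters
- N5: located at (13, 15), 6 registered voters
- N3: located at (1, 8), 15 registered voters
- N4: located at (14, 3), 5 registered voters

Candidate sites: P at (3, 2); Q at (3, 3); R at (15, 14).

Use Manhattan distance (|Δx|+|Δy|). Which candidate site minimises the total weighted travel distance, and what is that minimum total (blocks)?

Total weighted distance at each candidate:
  P (3, 2): total = 2368
  Q (3, 3): total = 2182
  R (15, 14): total = 2648
Minimum is at Q with total 2182 blocks.

Q, total 2182 blocks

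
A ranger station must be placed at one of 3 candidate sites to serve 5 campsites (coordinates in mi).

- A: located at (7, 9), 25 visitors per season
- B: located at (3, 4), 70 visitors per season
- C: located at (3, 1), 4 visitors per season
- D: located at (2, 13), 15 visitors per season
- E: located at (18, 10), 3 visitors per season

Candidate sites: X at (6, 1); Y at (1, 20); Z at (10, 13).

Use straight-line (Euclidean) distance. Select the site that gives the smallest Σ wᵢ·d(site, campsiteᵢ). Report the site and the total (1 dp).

X, total 745.3 mi

Total weighted distance at each candidate:
  X (6, 1): total = 745.3
  Y (1, 20): total = 1683.6
  Z (10, 13): total = 1124.3
Minimum is at X with total 745.3 mi.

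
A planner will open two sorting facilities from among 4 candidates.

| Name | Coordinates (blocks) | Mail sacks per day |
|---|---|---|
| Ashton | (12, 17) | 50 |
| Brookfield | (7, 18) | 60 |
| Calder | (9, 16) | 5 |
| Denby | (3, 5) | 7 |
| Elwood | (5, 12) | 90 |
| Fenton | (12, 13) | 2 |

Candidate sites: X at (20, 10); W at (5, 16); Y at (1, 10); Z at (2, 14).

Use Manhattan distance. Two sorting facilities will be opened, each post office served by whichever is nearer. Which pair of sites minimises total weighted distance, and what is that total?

{W, Y}, total 1089

Evaluate every pair (each demand assigned to the nearer of the two):
  {W, Y}: total = 1089
  {W, Z}: total = 1110
  {X, W}: total = 1131
  {Y, Z}: total = 1756
  {X, Z}: total = 1777
  {X, Y}: total = 2271
Best pair: {W, Y} with total 1089.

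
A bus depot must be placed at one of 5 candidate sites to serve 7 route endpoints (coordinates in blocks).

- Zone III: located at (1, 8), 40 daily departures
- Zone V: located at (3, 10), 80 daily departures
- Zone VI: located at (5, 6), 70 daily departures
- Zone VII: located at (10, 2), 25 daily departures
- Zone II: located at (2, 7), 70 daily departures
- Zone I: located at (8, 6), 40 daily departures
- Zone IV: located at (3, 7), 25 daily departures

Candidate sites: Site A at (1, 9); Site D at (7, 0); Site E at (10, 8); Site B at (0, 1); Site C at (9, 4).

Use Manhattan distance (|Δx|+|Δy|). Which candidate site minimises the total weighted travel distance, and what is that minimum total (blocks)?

Total weighted distance at each candidate:
  Site A (1, 9): total = 1880
  Site D (7, 0): total = 3760
  Site E (10, 8): total = 2710
  Site B (0, 1): total = 3560
  Site C (9, 4): total = 2980
Minimum is at Site A with total 1880 blocks.

Site A, total 1880 blocks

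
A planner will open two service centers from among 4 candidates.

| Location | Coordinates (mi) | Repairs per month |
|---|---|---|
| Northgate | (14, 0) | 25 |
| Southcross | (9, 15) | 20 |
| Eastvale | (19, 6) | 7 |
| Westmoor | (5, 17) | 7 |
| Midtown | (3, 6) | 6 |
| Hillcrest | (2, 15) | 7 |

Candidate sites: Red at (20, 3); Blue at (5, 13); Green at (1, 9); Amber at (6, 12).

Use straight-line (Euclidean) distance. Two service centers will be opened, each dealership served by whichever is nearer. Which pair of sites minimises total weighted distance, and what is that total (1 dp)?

Evaluate every pair (each demand assigned to the nearer of the two):
  {Red, Blue}: total = 376.2
  {Red, Amber}: total = 385.6
  {Red, Green}: total = 516.7
  {Green, Amber}: total = 638.0
  {Blue, Amber}: total = 639.1
  {Blue, Green}: total = 669.2
Best pair: {Red, Blue} with total 376.2.

{Red, Blue}, total 376.2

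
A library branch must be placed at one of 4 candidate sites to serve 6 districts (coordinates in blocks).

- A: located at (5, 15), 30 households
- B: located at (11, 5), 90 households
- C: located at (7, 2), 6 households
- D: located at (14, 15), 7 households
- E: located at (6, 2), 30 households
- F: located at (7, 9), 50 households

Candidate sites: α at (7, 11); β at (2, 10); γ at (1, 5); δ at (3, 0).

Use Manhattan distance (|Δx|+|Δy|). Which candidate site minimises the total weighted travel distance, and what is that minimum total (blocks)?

α, total 1611 blocks

Total weighted distance at each candidate:
  α (7, 11): total = 1611
  β (2, 10): total = 2357
  γ (1, 5): total = 2275
  δ (3, 0): total = 2698
Minimum is at α with total 1611 blocks.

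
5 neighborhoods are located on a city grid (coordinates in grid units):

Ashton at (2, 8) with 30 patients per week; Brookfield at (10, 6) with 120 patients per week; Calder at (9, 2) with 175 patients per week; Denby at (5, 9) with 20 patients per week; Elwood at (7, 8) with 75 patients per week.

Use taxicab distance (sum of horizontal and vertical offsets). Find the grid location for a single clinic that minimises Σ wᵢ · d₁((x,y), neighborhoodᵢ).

(9, 6)

Manhattan distance separates: Σwᵢ(|x−xᵢ|+|y−yᵢ|) = Σwᵢ|x−xᵢ| + Σwᵢ|y−yᵢ|, so x and y are optimised independently as 1-D weighted medians.
Total weight W = 420; half = 210.
x-coordinate, sorted with cumulative weight:
  x=2 (Ashton, w=30) cum 30
  x=5 (Denby, w=20) cum 50
  x=7 (Elwood, w=75) cum 125
  x=9 (Calder, w=175) cum 300  ← median
  x=10 (Brookfield, w=120) cum 420
⇒ x* = 9
y-coordinate, sorted with cumulative weight:
  y=2 (Calder, w=175) cum 175
  y=6 (Brookfield, w=120) cum 295  ← median
  y=8 (Ashton, w=30) cum 325
  y=8 (Elwood, w=75) cum 400
  y=9 (Denby, w=20) cum 420
⇒ y* = 6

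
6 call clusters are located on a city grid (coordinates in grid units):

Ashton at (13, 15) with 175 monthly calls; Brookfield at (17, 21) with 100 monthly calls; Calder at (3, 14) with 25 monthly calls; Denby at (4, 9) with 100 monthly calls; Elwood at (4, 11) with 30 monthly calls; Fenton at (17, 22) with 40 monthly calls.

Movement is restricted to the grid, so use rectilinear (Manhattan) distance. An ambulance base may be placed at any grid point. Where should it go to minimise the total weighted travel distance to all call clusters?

Manhattan distance separates: Σwᵢ(|x−xᵢ|+|y−yᵢ|) = Σwᵢ|x−xᵢ| + Σwᵢ|y−yᵢ|, so x and y are optimised independently as 1-D weighted medians.
Total weight W = 470; half = 235.
x-coordinate, sorted with cumulative weight:
  x=3 (Calder, w=25) cum 25
  x=4 (Denby, w=100) cum 125
  x=4 (Elwood, w=30) cum 155
  x=13 (Ashton, w=175) cum 330  ← median
  x=17 (Brookfield, w=100) cum 430
  x=17 (Fenton, w=40) cum 470
⇒ x* = 13
y-coordinate, sorted with cumulative weight:
  y=9 (Denby, w=100) cum 100
  y=11 (Elwood, w=30) cum 130
  y=14 (Calder, w=25) cum 155
  y=15 (Ashton, w=175) cum 330  ← median
  y=21 (Brookfield, w=100) cum 430
  y=22 (Fenton, w=40) cum 470
⇒ y* = 15

(13, 15)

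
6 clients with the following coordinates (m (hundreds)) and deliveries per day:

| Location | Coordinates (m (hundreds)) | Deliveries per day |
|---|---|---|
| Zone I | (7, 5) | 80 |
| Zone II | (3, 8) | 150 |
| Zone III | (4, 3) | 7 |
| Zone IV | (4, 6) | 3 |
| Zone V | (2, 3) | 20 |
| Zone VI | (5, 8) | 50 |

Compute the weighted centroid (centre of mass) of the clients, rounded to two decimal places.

(4.32, 6.77)

The minimiser of Σwᵢ‖p−pᵢ‖² is the weighted centroid p* = (Σwᵢpᵢ)/(Σwᵢ).
Σwᵢ = 310.
Σwᵢxᵢ = 80·7 + 150·3 + 7·4 + 3·4 + 20·2 + 50·5 = 1340.
Σwᵢyᵢ = 80·5 + 150·8 + 7·3 + 3·6 + 20·3 + 50·8 = 2099.
x* = 1340/310 = 4.32, y* = 2099/310 = 6.77.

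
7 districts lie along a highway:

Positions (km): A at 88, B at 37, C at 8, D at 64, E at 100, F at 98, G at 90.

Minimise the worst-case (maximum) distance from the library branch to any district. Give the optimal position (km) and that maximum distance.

location 54, max distance 46

The 1-center on a line is the midpoint of the two extreme points: leftmost at 8, rightmost at 100.
Optimal location = (8 + 100)/2 = 54; maximum distance = (100 − 8)/2 = 46.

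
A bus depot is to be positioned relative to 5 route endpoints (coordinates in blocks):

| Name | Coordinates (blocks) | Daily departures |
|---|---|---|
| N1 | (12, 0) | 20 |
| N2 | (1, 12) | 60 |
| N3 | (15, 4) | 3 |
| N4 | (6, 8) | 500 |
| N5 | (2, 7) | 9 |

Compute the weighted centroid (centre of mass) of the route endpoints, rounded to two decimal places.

(5.68, 8.10)

The minimiser of Σwᵢ‖p−pᵢ‖² is the weighted centroid p* = (Σwᵢpᵢ)/(Σwᵢ).
Σwᵢ = 592.
Σwᵢxᵢ = 20·12 + 60·1 + 3·15 + 500·6 + 9·2 = 3363.
Σwᵢyᵢ = 20·0 + 60·12 + 3·4 + 500·8 + 9·7 = 4795.
x* = 3363/592 = 5.68, y* = 4795/592 = 8.10.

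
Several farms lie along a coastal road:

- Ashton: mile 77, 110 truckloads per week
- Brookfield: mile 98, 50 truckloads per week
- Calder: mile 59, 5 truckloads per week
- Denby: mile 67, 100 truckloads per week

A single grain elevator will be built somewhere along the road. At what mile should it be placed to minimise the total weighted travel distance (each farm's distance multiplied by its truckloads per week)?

For a sum of weighted absolute distances on a line, the optimum is the weighted median (not the mean). Total weight W = 265; half-weight = 132.5.
Sort by position and accumulate weight:
  mile 59 (Calder, w=5) → cum 5
  mile 67 (Denby, w=100) → cum 105
  mile 77 (Ashton, w=110) → cum 215  ≥ 132.5 → median here
  mile 98 (Brookfield, w=50) → cum 265
Optimal location: mile 77.

x = 77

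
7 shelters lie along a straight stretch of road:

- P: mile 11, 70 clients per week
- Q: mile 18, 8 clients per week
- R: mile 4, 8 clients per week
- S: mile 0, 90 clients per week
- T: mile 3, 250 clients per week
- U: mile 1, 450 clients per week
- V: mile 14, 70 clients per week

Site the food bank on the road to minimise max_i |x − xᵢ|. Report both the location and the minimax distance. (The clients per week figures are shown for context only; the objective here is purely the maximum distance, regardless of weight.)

The 1-center on a line is the midpoint of the two extreme points: leftmost at 0, rightmost at 18.
Optimal location = (0 + 18)/2 = 9; maximum distance = (18 − 0)/2 = 9.

location 9, max distance 9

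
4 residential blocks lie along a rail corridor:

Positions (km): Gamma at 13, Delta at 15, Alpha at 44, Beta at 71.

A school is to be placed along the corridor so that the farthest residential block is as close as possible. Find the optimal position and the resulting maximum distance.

location 42, max distance 29

The 1-center on a line is the midpoint of the two extreme points: leftmost at 13, rightmost at 71.
Optimal location = (13 + 71)/2 = 42; maximum distance = (71 − 13)/2 = 29.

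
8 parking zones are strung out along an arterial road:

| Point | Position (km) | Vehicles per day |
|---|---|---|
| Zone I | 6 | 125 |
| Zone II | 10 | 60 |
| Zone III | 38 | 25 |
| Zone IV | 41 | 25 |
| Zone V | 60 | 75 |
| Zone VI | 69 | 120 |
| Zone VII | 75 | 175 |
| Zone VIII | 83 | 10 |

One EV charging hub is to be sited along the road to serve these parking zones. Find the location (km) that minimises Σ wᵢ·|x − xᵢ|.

x = 60

For a sum of weighted absolute distances on a line, the optimum is the weighted median (not the mean). Total weight W = 615; half-weight = 307.5.
Sort by position and accumulate weight:
  km 6 (Zone I, w=125) → cum 125
  km 10 (Zone II, w=60) → cum 185
  km 38 (Zone III, w=25) → cum 210
  km 41 (Zone IV, w=25) → cum 235
  km 60 (Zone V, w=75) → cum 310  ≥ 307.5 → median here
  km 69 (Zone VI, w=120) → cum 430
  km 75 (Zone VII, w=175) → cum 605
  km 83 (Zone VIII, w=10) → cum 615
Optimal location: km 60.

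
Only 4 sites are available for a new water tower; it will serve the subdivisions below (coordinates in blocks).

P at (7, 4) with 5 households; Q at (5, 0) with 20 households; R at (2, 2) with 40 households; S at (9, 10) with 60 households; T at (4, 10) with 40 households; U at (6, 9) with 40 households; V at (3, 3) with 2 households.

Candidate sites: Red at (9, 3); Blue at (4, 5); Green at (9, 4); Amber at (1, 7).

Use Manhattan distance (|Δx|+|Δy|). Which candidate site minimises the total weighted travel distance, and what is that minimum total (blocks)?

Total weighted distance at each candidate:
  Red (9, 3): total = 1747
  Blue (4, 5): total = 1386
  Green (9, 4): total = 1664
  Amber (1, 7): total = 1697
Minimum is at Blue with total 1386 blocks.

Blue, total 1386 blocks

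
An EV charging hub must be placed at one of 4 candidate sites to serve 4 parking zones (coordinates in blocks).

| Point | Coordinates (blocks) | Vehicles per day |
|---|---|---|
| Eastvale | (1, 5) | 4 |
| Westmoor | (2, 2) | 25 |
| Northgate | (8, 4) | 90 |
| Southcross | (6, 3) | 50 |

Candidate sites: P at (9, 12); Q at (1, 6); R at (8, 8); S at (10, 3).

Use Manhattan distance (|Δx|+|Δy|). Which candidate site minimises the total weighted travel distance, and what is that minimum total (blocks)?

Total weighted distance at each candidate:
  P (9, 12): total = 1895
  Q (1, 6): total = 1339
  R (8, 8): total = 1050
  S (10, 3): total = 739
Minimum is at S with total 739 blocks.

S, total 739 blocks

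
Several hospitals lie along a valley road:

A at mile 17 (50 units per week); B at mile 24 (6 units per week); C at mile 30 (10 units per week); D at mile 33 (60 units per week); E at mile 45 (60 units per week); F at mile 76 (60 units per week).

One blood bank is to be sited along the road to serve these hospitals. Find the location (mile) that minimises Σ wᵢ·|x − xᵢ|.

x = 33

For a sum of weighted absolute distances on a line, the optimum is the weighted median (not the mean). Total weight W = 246; half-weight = 123.
Sort by position and accumulate weight:
  mile 17 (A, w=50) → cum 50
  mile 24 (B, w=6) → cum 56
  mile 30 (C, w=10) → cum 66
  mile 33 (D, w=60) → cum 126  ≥ 123 → median here
  mile 45 (E, w=60) → cum 186
  mile 76 (F, w=60) → cum 246
Optimal location: mile 33.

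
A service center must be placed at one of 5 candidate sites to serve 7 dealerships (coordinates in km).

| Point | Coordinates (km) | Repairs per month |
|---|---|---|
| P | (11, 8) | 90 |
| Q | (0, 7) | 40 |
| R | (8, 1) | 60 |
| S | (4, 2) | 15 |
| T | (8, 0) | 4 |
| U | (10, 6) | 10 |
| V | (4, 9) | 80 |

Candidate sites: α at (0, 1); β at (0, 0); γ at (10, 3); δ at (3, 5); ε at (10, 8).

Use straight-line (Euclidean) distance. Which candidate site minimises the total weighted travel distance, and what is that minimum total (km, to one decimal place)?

Total weighted distance at each candidate:
  α (0, 1): total = 2814.9
  β (0, 0): total = 2991.5
  γ (10, 3): total = 1873.9
  δ (3, 5): total = 1773.6
  ε (10, 8): total = 1595.7
Minimum is at ε with total 1595.7 km.

ε, total 1595.7 km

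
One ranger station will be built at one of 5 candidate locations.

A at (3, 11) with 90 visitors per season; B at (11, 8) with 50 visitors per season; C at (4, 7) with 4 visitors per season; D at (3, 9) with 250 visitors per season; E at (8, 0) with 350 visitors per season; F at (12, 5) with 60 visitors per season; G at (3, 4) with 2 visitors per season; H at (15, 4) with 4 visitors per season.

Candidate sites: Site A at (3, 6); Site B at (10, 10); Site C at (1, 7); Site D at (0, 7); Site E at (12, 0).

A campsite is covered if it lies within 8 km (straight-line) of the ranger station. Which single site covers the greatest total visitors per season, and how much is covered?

Site A, covering 696

Coverage radius r = 8 km; a point is covered iff (Δx)²+(Δy)² ≤ 8² = 64.
  Site A (3, 6): covers {A, C, D, E, G} → 696
  Site B (10, 10): covers {A, B, C, D, F, H} → 458
  Site C (1, 7): covers {A, C, D, G} → 346
  Site D (0, 7): covers {A, C, D, G} → 346
  Site E (12, 0): covers {E, F, H} → 414
Maximum coverage at Site A: 696 visitors per season.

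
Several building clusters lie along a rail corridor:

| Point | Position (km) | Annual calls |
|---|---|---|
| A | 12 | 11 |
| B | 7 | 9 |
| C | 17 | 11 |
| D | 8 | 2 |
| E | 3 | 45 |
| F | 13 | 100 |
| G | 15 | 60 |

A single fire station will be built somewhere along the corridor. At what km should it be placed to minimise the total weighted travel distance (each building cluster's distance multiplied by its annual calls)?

x = 13

For a sum of weighted absolute distances on a line, the optimum is the weighted median (not the mean). Total weight W = 238; half-weight = 119.
Sort by position and accumulate weight:
  km 3 (E, w=45) → cum 45
  km 7 (B, w=9) → cum 54
  km 8 (D, w=2) → cum 56
  km 12 (A, w=11) → cum 67
  km 13 (F, w=100) → cum 167  ≥ 119 → median here
  km 15 (G, w=60) → cum 227
  km 17 (C, w=11) → cum 238
Optimal location: km 13.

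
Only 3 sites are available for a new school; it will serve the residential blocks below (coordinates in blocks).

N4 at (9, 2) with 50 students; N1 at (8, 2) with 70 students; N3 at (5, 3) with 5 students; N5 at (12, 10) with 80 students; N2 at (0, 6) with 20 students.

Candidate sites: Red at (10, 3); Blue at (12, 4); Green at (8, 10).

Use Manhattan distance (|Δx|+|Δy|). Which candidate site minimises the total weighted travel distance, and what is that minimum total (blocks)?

Total weighted distance at each candidate:
  Red (10, 3): total = 1315
  Blue (12, 4): total = 1470
  Green (8, 10): total = 1620
Minimum is at Red with total 1315 blocks.

Red, total 1315 blocks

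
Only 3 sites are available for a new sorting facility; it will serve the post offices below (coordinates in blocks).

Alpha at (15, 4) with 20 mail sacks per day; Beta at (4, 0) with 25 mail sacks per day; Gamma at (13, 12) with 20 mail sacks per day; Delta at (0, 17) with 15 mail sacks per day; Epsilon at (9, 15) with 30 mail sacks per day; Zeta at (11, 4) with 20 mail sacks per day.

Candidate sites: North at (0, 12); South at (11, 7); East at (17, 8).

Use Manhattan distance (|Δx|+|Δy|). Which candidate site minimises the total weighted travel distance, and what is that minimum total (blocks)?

Total weighted distance at each candidate:
  North (0, 12): total = 1935
  South (11, 7): total = 1305
  East (17, 8): total = 1845
Minimum is at South with total 1305 blocks.

South, total 1305 blocks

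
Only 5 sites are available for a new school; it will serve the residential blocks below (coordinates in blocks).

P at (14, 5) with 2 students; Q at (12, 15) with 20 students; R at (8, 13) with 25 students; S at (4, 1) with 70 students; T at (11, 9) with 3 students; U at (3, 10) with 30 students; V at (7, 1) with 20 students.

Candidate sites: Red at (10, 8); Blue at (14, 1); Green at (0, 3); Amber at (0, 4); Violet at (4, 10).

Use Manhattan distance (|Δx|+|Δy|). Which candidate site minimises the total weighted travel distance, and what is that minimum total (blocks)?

Total weighted distance at each candidate:
  Red (10, 8): total = 1755
  Blue (14, 1): total = 2251
  Green (0, 3): total = 1913
  Amber (0, 4): total = 1923
  Violet (4, 10): total = 1389
Minimum is at Violet with total 1389 blocks.

Violet, total 1389 blocks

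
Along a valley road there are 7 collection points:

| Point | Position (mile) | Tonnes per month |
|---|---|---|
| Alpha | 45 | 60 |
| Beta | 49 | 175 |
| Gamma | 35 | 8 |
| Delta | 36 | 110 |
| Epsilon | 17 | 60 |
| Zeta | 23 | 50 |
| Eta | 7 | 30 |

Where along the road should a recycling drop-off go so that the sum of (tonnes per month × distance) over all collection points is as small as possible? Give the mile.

For a sum of weighted absolute distances on a line, the optimum is the weighted median (not the mean). Total weight W = 493; half-weight = 246.5.
Sort by position and accumulate weight:
  mile 7 (Eta, w=30) → cum 30
  mile 17 (Epsilon, w=60) → cum 90
  mile 23 (Zeta, w=50) → cum 140
  mile 35 (Gamma, w=8) → cum 148
  mile 36 (Delta, w=110) → cum 258  ≥ 246.5 → median here
  mile 45 (Alpha, w=60) → cum 318
  mile 49 (Beta, w=175) → cum 493
Optimal location: mile 36.

x = 36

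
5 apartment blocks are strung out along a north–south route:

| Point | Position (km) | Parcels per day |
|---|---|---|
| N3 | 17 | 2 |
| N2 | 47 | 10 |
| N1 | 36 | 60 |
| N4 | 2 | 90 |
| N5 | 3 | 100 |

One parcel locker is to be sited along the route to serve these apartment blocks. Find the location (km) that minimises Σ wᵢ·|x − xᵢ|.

For a sum of weighted absolute distances on a line, the optimum is the weighted median (not the mean). Total weight W = 262; half-weight = 131.
Sort by position and accumulate weight:
  km 2 (N4, w=90) → cum 90
  km 3 (N5, w=100) → cum 190  ≥ 131 → median here
  km 17 (N3, w=2) → cum 192
  km 36 (N1, w=60) → cum 252
  km 47 (N2, w=10) → cum 262
Optimal location: km 3.

x = 3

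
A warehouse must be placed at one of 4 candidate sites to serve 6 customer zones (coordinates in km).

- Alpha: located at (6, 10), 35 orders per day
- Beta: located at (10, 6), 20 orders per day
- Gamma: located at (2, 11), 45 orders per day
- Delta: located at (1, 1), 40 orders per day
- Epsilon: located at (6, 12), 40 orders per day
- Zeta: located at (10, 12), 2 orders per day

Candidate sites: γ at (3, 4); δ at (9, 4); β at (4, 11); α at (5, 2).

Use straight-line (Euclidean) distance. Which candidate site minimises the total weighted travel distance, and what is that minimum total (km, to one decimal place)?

Total weighted distance at each candidate:
  γ (3, 4): total = 1205.8
  δ (9, 4): total = 1424.6
  β (4, 11): total = 843.7
  α (5, 2): total = 1426.4
Minimum is at β with total 843.7 km.

β, total 843.7 km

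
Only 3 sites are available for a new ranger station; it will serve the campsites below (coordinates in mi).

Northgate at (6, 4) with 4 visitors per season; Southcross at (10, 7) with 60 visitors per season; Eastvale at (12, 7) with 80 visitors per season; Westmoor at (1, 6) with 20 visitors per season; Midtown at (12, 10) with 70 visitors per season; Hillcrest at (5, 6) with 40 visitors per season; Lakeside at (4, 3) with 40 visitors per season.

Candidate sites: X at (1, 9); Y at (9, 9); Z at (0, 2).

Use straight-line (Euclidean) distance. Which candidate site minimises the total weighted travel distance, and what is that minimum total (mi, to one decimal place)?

Y, total 1350.6 mi

Total weighted distance at each candidate:
  X (1, 9): total = 2777.4
  Y (9, 9): total = 1350.6
  Z (0, 2): total = 3249.2
Minimum is at Y with total 1350.6 mi.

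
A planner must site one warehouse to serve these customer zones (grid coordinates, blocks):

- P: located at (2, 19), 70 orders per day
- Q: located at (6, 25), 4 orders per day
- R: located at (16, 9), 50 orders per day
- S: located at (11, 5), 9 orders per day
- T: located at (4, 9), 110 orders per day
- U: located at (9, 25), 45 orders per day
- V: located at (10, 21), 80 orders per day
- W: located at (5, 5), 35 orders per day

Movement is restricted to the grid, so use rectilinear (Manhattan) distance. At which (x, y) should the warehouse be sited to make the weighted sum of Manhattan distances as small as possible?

Manhattan distance separates: Σwᵢ(|x−xᵢ|+|y−yᵢ|) = Σwᵢ|x−xᵢ| + Σwᵢ|y−yᵢ|, so x and y are optimised independently as 1-D weighted medians.
Total weight W = 403; half = 201.5.
x-coordinate, sorted with cumulative weight:
  x=2 (P, w=70) cum 70
  x=4 (T, w=110) cum 180
  x=5 (W, w=35) cum 215  ← median
  x=6 (Q, w=4) cum 219
  x=9 (U, w=45) cum 264
  x=10 (V, w=80) cum 344
  x=11 (S, w=9) cum 353
  x=16 (R, w=50) cum 403
⇒ x* = 5
y-coordinate, sorted with cumulative weight:
  y=5 (S, w=9) cum 9
  y=5 (W, w=35) cum 44
  y=9 (R, w=50) cum 94
  y=9 (T, w=110) cum 204  ← median
  y=19 (P, w=70) cum 274
  y=21 (V, w=80) cum 354
  y=25 (Q, w=4) cum 358
  y=25 (U, w=45) cum 403
⇒ y* = 9

(5, 9)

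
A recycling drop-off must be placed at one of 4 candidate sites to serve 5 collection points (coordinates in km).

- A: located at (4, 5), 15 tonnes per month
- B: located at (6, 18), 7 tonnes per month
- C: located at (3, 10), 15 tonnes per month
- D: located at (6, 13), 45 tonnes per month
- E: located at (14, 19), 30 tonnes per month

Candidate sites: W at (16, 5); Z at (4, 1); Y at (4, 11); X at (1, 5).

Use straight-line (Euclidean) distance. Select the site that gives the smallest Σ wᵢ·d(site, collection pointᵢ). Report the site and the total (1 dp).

Y, total 673.6 km

Total weighted distance at each candidate:
  W (16, 5): total = 1504.3
  Z (4, 1): total = 1480.8
  Y (4, 11): total = 673.6
  X (1, 5): total = 1221.0
Minimum is at Y with total 673.6 km.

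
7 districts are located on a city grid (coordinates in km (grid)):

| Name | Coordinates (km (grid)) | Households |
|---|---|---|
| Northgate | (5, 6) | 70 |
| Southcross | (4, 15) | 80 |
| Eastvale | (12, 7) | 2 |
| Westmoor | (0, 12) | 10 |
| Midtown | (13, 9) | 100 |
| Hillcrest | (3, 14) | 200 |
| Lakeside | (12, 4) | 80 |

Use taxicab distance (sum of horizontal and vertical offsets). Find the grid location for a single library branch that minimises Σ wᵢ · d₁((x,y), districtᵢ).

Manhattan distance separates: Σwᵢ(|x−xᵢ|+|y−yᵢ|) = Σwᵢ|x−xᵢ| + Σwᵢ|y−yᵢ|, so x and y are optimised independently as 1-D weighted medians.
Total weight W = 542; half = 271.
x-coordinate, sorted with cumulative weight:
  x=0 (Westmoor, w=10) cum 10
  x=3 (Hillcrest, w=200) cum 210
  x=4 (Southcross, w=80) cum 290  ← median
  x=5 (Northgate, w=70) cum 360
  x=12 (Eastvale, w=2) cum 362
  x=12 (Lakeside, w=80) cum 442
  x=13 (Midtown, w=100) cum 542
⇒ x* = 4
y-coordinate, sorted with cumulative weight:
  y=4 (Lakeside, w=80) cum 80
  y=6 (Northgate, w=70) cum 150
  y=7 (Eastvale, w=2) cum 152
  y=9 (Midtown, w=100) cum 252
  y=12 (Westmoor, w=10) cum 262
  y=14 (Hillcrest, w=200) cum 462  ← median
  y=15 (Southcross, w=80) cum 542
⇒ y* = 14

(4, 14)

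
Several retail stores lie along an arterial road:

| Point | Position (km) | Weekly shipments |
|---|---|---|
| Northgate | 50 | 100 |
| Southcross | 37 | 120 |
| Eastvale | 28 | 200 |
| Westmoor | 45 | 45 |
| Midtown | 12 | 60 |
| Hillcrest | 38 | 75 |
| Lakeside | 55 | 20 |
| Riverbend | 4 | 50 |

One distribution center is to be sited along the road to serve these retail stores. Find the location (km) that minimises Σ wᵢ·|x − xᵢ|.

For a sum of weighted absolute distances on a line, the optimum is the weighted median (not the mean). Total weight W = 670; half-weight = 335.
Sort by position and accumulate weight:
  km 4 (Riverbend, w=50) → cum 50
  km 12 (Midtown, w=60) → cum 110
  km 28 (Eastvale, w=200) → cum 310
  km 37 (Southcross, w=120) → cum 430  ≥ 335 → median here
  km 38 (Hillcrest, w=75) → cum 505
  km 45 (Westmoor, w=45) → cum 550
  km 50 (Northgate, w=100) → cum 650
  km 55 (Lakeside, w=20) → cum 670
Optimal location: km 37.

x = 37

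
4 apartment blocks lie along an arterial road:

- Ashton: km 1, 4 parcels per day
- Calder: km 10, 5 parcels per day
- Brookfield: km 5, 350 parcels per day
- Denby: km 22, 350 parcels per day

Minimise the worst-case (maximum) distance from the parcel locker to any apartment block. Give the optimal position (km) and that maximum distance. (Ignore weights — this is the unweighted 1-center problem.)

location 11.5, max distance 10.5

The 1-center on a line is the midpoint of the two extreme points: leftmost at 1, rightmost at 22.
Optimal location = (1 + 22)/2 = 11.5; maximum distance = (22 − 1)/2 = 10.5.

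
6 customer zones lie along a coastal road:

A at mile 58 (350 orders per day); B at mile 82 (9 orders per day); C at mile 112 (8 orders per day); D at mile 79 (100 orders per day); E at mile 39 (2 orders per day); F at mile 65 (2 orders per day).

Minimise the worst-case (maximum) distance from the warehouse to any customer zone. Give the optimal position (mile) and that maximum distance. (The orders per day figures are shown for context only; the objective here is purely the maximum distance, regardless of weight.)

The 1-center on a line is the midpoint of the two extreme points: leftmost at 39, rightmost at 112.
Optimal location = (39 + 112)/2 = 75.5; maximum distance = (112 − 39)/2 = 36.5.

location 75.5, max distance 36.5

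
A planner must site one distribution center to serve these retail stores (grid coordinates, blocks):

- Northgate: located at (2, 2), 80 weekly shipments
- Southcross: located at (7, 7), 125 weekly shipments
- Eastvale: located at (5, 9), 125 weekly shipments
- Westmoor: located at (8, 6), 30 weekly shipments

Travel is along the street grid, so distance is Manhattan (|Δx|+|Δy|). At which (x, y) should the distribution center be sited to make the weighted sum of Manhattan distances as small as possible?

(5, 7)

Manhattan distance separates: Σwᵢ(|x−xᵢ|+|y−yᵢ|) = Σwᵢ|x−xᵢ| + Σwᵢ|y−yᵢ|, so x and y are optimised independently as 1-D weighted medians.
Total weight W = 360; half = 180.
x-coordinate, sorted with cumulative weight:
  x=2 (Northgate, w=80) cum 80
  x=5 (Eastvale, w=125) cum 205  ← median
  x=7 (Southcross, w=125) cum 330
  x=8 (Westmoor, w=30) cum 360
⇒ x* = 5
y-coordinate, sorted with cumulative weight:
  y=2 (Northgate, w=80) cum 80
  y=6 (Westmoor, w=30) cum 110
  y=7 (Southcross, w=125) cum 235  ← median
  y=9 (Eastvale, w=125) cum 360
⇒ y* = 7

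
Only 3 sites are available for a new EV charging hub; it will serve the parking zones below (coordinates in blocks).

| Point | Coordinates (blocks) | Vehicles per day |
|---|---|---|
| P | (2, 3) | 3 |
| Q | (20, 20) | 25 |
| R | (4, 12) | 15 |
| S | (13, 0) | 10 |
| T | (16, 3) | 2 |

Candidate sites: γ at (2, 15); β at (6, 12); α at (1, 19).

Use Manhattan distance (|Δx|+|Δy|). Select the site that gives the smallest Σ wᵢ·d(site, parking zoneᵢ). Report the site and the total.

β, total 847 blocks

Total weighted distance at each candidate:
  γ (2, 15): total = 998
  β (6, 12): total = 847
  α (1, 19): total = 1073
Minimum is at β with total 847 blocks.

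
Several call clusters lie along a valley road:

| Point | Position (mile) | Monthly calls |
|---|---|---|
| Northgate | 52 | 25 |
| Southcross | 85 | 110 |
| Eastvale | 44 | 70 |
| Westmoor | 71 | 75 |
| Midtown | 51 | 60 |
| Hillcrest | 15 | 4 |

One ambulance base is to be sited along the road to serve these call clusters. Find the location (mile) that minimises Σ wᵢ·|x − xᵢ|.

x = 71

For a sum of weighted absolute distances on a line, the optimum is the weighted median (not the mean). Total weight W = 344; half-weight = 172.
Sort by position and accumulate weight:
  mile 15 (Hillcrest, w=4) → cum 4
  mile 44 (Eastvale, w=70) → cum 74
  mile 51 (Midtown, w=60) → cum 134
  mile 52 (Northgate, w=25) → cum 159
  mile 71 (Westmoor, w=75) → cum 234  ≥ 172 → median here
  mile 85 (Southcross, w=110) → cum 344
Optimal location: mile 71.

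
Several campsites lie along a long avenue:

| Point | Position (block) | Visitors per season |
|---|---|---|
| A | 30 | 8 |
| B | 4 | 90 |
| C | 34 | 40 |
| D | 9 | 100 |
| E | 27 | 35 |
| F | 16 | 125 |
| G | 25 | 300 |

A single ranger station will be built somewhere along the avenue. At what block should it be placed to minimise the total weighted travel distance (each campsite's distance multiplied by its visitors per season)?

x = 25

For a sum of weighted absolute distances on a line, the optimum is the weighted median (not the mean). Total weight W = 698; half-weight = 349.
Sort by position and accumulate weight:
  block 4 (B, w=90) → cum 90
  block 9 (D, w=100) → cum 190
  block 16 (F, w=125) → cum 315
  block 25 (G, w=300) → cum 615  ≥ 349 → median here
  block 27 (E, w=35) → cum 650
  block 30 (A, w=8) → cum 658
  block 34 (C, w=40) → cum 698
Optimal location: block 25.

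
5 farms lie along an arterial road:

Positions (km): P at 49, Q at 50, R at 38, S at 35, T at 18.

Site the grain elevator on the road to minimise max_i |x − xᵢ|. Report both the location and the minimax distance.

The 1-center on a line is the midpoint of the two extreme points: leftmost at 18, rightmost at 50.
Optimal location = (18 + 50)/2 = 34; maximum distance = (50 − 18)/2 = 16.

location 34, max distance 16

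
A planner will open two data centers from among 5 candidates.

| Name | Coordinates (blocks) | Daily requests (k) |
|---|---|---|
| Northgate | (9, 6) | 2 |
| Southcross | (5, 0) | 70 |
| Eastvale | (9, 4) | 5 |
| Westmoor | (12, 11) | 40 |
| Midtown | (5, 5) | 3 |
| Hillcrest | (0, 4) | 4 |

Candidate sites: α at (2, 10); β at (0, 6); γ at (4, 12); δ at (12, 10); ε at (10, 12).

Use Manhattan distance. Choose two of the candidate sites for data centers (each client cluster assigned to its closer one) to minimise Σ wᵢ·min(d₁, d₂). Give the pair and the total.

{β, δ}, total 895

Evaluate every pair (each demand assigned to the nearer of the two):
  {β, δ}: total = 895
  {β, ε}: total = 975
  {α, δ}: total = 1065
  {γ, δ}: total = 1081
  {α, ε}: total = 1145
  {γ, ε}: total = 1161
  {β, γ}: total = 1229
  {α, β}: total = 1309
  {δ, ε}: total = 1397
  {α, γ}: total = 1413
Best pair: {β, δ} with total 895.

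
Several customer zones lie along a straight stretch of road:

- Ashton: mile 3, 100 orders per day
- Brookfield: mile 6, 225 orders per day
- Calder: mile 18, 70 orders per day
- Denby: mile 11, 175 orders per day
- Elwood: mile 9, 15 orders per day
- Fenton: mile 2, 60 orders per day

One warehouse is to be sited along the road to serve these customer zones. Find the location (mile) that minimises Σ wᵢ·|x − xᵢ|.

For a sum of weighted absolute distances on a line, the optimum is the weighted median (not the mean). Total weight W = 645; half-weight = 322.5.
Sort by position and accumulate weight:
  mile 2 (Fenton, w=60) → cum 60
  mile 3 (Ashton, w=100) → cum 160
  mile 6 (Brookfield, w=225) → cum 385  ≥ 322.5 → median here
  mile 9 (Elwood, w=15) → cum 400
  mile 11 (Denby, w=175) → cum 575
  mile 18 (Calder, w=70) → cum 645
Optimal location: mile 6.

x = 6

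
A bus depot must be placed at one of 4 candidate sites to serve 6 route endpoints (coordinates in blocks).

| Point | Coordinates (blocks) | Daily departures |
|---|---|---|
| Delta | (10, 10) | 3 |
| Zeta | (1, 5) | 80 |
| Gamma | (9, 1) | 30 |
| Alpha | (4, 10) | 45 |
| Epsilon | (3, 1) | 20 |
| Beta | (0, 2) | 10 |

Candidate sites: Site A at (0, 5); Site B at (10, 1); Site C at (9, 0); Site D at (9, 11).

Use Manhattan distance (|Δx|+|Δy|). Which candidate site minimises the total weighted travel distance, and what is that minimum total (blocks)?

Total weighted distance at each candidate:
  Site A (0, 5): total = 1090
  Site B (10, 1): total = 2022
  Site C (9, 0): total = 2028
  Site D (9, 11): total = 2196
Minimum is at Site A with total 1090 blocks.

Site A, total 1090 blocks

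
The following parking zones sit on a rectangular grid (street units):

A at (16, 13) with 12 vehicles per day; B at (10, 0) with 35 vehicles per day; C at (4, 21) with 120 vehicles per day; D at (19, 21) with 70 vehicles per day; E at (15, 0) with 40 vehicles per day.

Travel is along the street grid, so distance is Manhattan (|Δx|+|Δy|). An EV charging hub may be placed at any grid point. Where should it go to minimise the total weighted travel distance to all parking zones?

(10, 21)

Manhattan distance separates: Σwᵢ(|x−xᵢ|+|y−yᵢ|) = Σwᵢ|x−xᵢ| + Σwᵢ|y−yᵢ|, so x and y are optimised independently as 1-D weighted medians.
Total weight W = 277; half = 138.5.
x-coordinate, sorted with cumulative weight:
  x=4 (C, w=120) cum 120
  x=10 (B, w=35) cum 155  ← median
  x=15 (E, w=40) cum 195
  x=16 (A, w=12) cum 207
  x=19 (D, w=70) cum 277
⇒ x* = 10
y-coordinate, sorted with cumulative weight:
  y=0 (B, w=35) cum 35
  y=0 (E, w=40) cum 75
  y=13 (A, w=12) cum 87
  y=21 (C, w=120) cum 207  ← median
  y=21 (D, w=70) cum 277
⇒ y* = 21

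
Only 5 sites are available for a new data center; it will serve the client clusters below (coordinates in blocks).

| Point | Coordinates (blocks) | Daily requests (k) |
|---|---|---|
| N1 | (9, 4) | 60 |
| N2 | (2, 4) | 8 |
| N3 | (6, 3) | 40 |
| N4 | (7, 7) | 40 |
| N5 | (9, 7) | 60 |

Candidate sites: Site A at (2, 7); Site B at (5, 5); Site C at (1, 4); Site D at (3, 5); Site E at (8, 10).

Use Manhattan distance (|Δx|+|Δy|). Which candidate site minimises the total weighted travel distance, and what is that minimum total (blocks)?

Total weighted distance at each candidate:
  Site A (2, 7): total = 1564
  Site B (5, 5): total = 972
  Site C (1, 4): total = 1748
  Site D (3, 5): total = 1356
  Site E (8, 10): total = 1276
Minimum is at Site B with total 972 blocks.

Site B, total 972 blocks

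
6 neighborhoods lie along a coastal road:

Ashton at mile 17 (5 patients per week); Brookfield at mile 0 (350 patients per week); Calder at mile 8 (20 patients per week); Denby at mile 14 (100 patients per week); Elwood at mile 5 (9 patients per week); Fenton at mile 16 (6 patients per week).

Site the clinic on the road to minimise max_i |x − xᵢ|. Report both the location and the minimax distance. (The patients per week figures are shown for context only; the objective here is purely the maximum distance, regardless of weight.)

The 1-center on a line is the midpoint of the two extreme points: leftmost at 0, rightmost at 17.
Optimal location = (0 + 17)/2 = 8.5; maximum distance = (17 − 0)/2 = 8.5.

location 8.5, max distance 8.5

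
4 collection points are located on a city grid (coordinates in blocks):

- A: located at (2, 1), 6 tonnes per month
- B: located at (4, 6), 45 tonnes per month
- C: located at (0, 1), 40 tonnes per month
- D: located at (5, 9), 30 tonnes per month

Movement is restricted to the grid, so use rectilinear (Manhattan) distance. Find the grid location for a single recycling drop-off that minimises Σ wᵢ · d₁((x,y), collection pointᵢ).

Manhattan distance separates: Σwᵢ(|x−xᵢ|+|y−yᵢ|) = Σwᵢ|x−xᵢ| + Σwᵢ|y−yᵢ|, so x and y are optimised independently as 1-D weighted medians.
Total weight W = 121; half = 60.5.
x-coordinate, sorted with cumulative weight:
  x=0 (C, w=40) cum 40
  x=2 (A, w=6) cum 46
  x=4 (B, w=45) cum 91  ← median
  x=5 (D, w=30) cum 121
⇒ x* = 4
y-coordinate, sorted with cumulative weight:
  y=1 (A, w=6) cum 6
  y=1 (C, w=40) cum 46
  y=6 (B, w=45) cum 91  ← median
  y=9 (D, w=30) cum 121
⇒ y* = 6

(4, 6)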